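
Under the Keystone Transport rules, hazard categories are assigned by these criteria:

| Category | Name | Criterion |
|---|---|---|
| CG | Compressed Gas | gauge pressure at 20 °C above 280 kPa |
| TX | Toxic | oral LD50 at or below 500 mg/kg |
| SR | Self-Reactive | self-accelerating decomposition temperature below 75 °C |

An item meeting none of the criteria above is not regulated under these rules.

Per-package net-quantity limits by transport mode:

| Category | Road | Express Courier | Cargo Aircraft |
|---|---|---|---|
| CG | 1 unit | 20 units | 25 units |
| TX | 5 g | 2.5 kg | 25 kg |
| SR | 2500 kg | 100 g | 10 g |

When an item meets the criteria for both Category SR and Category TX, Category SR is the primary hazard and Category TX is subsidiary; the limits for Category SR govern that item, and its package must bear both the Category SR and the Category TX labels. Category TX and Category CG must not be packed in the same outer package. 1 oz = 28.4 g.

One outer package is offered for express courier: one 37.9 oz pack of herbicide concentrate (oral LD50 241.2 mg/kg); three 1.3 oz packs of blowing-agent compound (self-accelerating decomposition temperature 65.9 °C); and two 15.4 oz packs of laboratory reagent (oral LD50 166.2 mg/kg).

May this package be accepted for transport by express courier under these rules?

With oral LD50 241.2 mg/kg (≤ 500 mg/kg), the herbicide concentrate falls in Category TX.
Blowing-agent compound: self-accelerating decomposition temperature 65.9 °C < 75 °C → Category SR (Self-Reactive).
With oral LD50 166.2 mg/kg (≤ 500 mg/kg), the laboratory reagent falls in Category TX.
Category TX net quantity: (one 37.9 oz pack = 1076.36 g) + (two 15.4 oz packs = 874.72 g) = 1951.08 g.
1951.08 g ≤ 2.5 kg (express courier limit, Category TX) — within limit.
Category SR quantity: three 1.3 oz packs = 110.76 g.
110.76 g exceeds the express courier limit of 100 g for Category SR.
The segregation rule (Category TX with Category CG) does not apply to Category TX with Category SR.

No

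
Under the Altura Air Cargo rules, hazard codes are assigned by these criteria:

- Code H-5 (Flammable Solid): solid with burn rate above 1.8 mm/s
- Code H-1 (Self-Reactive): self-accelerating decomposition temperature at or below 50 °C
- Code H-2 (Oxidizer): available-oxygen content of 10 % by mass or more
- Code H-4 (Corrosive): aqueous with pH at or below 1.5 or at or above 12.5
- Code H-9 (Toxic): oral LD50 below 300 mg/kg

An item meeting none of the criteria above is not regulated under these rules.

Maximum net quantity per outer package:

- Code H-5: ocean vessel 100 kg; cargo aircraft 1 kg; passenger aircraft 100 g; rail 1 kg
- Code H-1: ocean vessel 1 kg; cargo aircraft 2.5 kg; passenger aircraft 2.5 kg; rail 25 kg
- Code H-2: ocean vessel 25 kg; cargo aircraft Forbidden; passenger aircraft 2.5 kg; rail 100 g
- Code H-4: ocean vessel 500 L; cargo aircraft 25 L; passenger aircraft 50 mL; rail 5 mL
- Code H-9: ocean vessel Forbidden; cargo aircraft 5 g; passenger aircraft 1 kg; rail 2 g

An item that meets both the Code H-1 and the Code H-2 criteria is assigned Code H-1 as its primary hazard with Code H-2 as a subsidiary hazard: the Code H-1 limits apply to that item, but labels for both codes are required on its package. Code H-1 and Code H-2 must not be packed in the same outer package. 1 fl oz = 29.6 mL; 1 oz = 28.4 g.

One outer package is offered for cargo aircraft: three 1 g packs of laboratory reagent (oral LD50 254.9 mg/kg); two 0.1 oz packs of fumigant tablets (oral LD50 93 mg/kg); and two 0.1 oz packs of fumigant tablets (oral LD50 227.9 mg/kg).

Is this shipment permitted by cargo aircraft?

Laboratory reagent: oral LD50 254.9 mg/kg < 300 mg/kg → Code H-9 (Toxic).
Oral LD50 93 mg/kg meets the Code H-9 criterion (Toxic), so the fumigant tablets are Code H-9.
The fumigant tablets have oral LD50 227.9 mg/kg, which is < 300 mg/kg, so they are Code H-9 (Toxic).
Total Code H-9: (three 1 g packs = 3 g) + (two 0.1 oz packs = 5.68 g) + (two 0.1 oz packs = 5.68 g) = 14.36 g.
14.36 g exceeds the cargo aircraft limit of 5 g for Code H-9.

No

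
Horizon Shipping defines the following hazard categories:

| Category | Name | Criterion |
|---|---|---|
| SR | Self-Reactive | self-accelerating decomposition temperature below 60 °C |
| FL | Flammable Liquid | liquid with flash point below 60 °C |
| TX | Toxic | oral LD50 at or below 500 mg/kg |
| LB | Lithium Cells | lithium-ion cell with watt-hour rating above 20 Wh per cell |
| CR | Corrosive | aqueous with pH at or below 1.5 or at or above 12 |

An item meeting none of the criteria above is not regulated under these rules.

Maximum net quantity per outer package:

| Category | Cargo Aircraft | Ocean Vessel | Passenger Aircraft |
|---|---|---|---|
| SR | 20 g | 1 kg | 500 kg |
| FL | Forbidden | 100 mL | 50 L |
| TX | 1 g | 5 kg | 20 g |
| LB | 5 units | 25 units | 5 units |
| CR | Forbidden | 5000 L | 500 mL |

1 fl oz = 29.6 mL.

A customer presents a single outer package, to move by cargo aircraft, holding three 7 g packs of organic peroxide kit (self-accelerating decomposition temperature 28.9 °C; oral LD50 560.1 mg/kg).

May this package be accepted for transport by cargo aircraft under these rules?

No

The organic peroxide kit has self-accelerating decomposition temperature 28.9 °C, which is < 60 °C, so it is Category SR (Self-Reactive).
Category SR quantity: three 7 g packs = 21 g.
21 g > 20 g (cargo aircraft limit, Category SR) — over the limit.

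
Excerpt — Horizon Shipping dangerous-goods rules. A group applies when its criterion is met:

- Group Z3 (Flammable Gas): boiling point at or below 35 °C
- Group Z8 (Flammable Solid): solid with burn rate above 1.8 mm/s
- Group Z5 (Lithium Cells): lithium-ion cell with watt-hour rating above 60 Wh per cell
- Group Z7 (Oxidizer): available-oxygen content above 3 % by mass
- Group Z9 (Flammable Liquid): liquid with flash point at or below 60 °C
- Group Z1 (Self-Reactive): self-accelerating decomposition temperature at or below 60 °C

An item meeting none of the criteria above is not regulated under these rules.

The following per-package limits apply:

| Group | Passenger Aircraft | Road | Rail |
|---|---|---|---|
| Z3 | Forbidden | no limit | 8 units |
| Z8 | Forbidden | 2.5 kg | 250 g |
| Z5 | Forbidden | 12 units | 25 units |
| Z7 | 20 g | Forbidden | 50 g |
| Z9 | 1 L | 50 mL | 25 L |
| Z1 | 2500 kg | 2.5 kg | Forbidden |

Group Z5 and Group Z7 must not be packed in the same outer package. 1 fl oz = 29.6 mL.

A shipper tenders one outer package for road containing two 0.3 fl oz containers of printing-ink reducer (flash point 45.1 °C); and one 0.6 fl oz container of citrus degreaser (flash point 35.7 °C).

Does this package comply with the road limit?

Yes

Printing-ink reducer: flash point 45.1 °C ≤ 60 °C → Group Z9 (Flammable Liquid).
Citrus degreaser: flash point 35.7 °C ≤ 60 °C → Group Z9 (Flammable Liquid).
Total Group Z9: (two 0.3 fl oz containers = 17.76 mL) + (one 0.6 fl oz container = 17.76 mL) = 35.52 mL.
35.52 mL is within the road limit of 50 mL for Group Z9.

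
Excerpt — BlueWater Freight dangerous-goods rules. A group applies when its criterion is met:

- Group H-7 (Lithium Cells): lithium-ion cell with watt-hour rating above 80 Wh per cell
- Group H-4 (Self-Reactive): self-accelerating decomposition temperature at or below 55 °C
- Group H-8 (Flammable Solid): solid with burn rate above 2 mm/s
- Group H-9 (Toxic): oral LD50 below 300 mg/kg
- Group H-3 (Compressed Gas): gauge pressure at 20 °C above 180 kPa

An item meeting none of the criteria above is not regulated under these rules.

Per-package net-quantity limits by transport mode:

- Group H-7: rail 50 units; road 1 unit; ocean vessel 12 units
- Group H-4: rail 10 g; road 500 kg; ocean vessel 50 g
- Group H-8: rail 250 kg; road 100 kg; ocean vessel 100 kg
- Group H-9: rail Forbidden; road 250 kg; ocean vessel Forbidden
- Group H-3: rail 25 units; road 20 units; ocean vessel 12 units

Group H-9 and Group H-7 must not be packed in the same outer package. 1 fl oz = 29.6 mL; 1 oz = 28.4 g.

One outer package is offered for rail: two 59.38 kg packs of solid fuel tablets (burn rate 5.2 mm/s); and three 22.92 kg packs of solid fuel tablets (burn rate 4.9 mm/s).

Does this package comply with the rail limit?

Yes

The solid fuel tablets have burn rate 5.2 mm/s, which is > 2 mm/s, so they are Group H-8 (Flammable Solid).
The solid fuel tablets have burn rate 4.9 mm/s, which is > 2 mm/s, so they are Group H-8 (Flammable Solid).
Group H-8 net quantity: (two 59.38 kg packs = 118.76 kg) + (three 22.92 kg packs = 68.76 kg) = 187.52 kg.
187.52 kg ≤ 250 kg (rail limit, Group H-8) — within limit.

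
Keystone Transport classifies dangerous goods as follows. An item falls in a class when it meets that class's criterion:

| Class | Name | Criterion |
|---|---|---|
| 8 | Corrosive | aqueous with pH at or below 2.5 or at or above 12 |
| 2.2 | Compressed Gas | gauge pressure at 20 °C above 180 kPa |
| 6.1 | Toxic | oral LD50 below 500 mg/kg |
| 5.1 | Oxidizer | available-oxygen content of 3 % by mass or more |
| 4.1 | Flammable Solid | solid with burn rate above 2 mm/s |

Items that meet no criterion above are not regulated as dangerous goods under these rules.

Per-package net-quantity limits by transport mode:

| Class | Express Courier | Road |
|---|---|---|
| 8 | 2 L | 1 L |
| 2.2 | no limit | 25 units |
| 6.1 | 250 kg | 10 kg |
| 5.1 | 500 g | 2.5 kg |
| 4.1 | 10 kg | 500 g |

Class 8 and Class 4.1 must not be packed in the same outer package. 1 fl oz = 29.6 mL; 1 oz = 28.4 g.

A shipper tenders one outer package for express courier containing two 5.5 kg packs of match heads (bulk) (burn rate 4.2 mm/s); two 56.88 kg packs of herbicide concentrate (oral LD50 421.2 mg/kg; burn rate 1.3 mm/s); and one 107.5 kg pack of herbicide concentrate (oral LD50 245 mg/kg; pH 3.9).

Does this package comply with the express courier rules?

No

The match heads (bulk) have burn rate 4.2 mm/s, which is > 2 mm/s, so they are Class 4.1 (Flammable Solid).
With oral LD50 421.2 mg/kg (< 500 mg/kg), the herbicide concentrate falls in Class 6.1.
Oral LD50 245 mg/kg meets the Class 6.1 criterion (Toxic), so the herbicide concentrate is Class 6.1.
Class 6.1 net quantity: (two 56.88 kg packs = 113.76 kg) + 107.5 kg = 221.26 kg.
221.26 kg ≤ 250 kg (express courier limit, Class 6.1) — within limit.
Class 4.1 quantity: two 5.5 kg packs = 11 kg.
That exceeds the Class 4.1 express courier limit of 10 kg.
The segregation rule (Class 8 with Class 4.1) does not apply to Class 6.1 with Class 4.1.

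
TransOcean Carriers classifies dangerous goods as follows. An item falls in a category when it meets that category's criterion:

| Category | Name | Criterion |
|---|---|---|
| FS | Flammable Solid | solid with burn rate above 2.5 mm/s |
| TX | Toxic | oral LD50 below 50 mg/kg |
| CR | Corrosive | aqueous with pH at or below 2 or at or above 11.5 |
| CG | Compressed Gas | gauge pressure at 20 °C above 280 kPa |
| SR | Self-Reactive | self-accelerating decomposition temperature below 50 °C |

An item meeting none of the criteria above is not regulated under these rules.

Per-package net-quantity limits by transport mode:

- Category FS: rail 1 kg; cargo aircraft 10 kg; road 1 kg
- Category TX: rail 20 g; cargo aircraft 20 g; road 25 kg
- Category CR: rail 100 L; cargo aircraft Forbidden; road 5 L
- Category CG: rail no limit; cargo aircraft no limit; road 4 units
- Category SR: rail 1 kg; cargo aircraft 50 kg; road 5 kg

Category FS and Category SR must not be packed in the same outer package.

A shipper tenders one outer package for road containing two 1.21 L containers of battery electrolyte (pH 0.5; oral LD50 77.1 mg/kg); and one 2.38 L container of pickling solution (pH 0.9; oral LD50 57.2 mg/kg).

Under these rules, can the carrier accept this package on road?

Yes

With pH 0.5 (≤ 2), the battery electrolyte falls in Category CR.
With pH 0.9 (≤ 2), the pickling solution falls in Category CR.
Total Category CR: (two 1.21 L containers = 2.42 L) + 2.38 L = 4.8 L.
That is within the Category CR road limit of 5 L.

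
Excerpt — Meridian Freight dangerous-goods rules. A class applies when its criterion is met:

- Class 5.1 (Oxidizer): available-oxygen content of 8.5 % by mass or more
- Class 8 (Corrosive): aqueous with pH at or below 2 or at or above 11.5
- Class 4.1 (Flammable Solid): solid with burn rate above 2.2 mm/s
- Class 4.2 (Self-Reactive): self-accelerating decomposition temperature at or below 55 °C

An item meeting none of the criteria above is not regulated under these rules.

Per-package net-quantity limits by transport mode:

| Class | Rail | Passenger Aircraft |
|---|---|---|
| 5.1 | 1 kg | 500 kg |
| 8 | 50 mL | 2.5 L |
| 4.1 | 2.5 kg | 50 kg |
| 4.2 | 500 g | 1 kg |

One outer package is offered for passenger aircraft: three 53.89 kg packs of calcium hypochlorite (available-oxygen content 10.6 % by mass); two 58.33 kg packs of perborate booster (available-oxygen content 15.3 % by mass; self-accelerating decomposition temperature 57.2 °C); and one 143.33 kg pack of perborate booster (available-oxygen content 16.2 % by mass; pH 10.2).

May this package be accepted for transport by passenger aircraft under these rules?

Yes

Calcium hypochlorite: available-oxygen content 10.6 % by mass ≥ 8.5 % by mass → Class 5.1 (Oxidizer).
The perborate booster has available-oxygen content 15.3 % by mass, which is ≥ 8.5 % by mass, so it is Class 5.1 (Oxidizer).
Perborate booster: available-oxygen content 16.2 % by mass ≥ 8.5 % by mass → Class 5.1 (Oxidizer).
Total Class 5.1: (three 53.89 kg packs = 161.67 kg) + (two 58.33 kg packs = 116.66 kg) + 143.33 kg = 421.66 kg.
421.66 kg is within the passenger aircraft limit of 500 kg for Class 5.1.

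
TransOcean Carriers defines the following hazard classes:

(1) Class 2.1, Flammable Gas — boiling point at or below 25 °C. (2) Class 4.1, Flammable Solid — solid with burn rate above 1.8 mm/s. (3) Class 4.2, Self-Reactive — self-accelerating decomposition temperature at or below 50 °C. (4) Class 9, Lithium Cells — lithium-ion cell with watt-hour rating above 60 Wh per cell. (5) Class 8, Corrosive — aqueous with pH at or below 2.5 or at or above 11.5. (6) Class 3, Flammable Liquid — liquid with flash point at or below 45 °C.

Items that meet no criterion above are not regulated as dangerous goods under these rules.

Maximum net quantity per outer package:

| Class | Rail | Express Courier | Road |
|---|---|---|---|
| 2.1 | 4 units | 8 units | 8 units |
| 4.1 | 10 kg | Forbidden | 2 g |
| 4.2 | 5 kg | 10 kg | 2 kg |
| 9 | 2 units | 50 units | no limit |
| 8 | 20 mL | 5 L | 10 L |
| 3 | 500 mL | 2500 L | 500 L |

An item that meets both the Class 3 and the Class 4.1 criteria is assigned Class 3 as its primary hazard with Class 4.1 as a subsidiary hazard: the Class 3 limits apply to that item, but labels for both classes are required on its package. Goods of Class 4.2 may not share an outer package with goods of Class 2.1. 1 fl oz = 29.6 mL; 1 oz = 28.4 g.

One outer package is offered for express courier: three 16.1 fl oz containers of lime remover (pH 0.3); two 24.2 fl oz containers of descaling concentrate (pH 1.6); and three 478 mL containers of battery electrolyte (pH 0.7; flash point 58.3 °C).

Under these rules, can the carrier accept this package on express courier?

The lime remover has pH 0.3, which is ≤ 2.5, so it is Class 8 (Corrosive).
Descaling concentrate: pH 1.6 ≤ 2.5 → Class 8 (Corrosive).
With pH 0.7 (≤ 2.5), the battery electrolyte falls in Class 8.
Class 8 net quantity: (three 16.1 fl oz containers = 1429.68 mL) + (two 24.2 fl oz containers = 1432.64 mL) + (three 478 mL containers = 1.434 L) = 4296.32 mL.
4296.32 mL is within the express courier limit of 5 L for Class 8.

Yes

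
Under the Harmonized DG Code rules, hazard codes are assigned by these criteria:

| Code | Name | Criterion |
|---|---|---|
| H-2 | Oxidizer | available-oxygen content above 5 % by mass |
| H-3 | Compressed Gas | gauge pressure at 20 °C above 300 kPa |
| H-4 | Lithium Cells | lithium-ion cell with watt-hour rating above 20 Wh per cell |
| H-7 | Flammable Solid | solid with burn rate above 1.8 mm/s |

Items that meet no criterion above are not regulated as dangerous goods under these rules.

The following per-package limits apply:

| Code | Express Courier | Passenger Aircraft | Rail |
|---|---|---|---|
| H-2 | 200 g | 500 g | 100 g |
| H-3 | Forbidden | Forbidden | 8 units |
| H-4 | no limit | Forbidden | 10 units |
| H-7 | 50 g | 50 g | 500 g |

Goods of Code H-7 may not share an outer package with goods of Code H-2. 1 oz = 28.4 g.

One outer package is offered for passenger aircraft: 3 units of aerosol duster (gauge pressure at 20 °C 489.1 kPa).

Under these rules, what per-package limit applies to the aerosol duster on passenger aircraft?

Forbidden

The aerosol duster has gauge pressure at 20 °C 489.1 kPa, which is > 300 kPa, so it is Code H-3 (Compressed Gas).
The passenger aircraft limit for Code H-3 is Forbidden.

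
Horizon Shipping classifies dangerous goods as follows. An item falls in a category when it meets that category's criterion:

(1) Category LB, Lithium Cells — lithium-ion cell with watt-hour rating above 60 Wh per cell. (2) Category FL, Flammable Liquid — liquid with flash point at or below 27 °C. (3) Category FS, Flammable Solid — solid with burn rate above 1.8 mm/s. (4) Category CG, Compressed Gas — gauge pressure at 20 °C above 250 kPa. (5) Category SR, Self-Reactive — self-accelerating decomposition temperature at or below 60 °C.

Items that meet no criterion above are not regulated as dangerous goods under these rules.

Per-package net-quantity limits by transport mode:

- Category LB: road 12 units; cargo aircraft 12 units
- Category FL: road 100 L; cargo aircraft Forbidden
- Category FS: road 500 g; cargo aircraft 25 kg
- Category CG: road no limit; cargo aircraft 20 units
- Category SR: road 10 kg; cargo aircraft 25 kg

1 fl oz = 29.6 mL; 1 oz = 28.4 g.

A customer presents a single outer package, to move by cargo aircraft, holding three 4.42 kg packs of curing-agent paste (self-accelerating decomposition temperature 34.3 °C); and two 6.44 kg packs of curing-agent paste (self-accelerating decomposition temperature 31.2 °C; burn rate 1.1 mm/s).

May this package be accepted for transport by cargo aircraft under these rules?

No

With self-accelerating decomposition temperature 34.3 °C (≤ 60 °C), the curing-agent paste falls in Category SR.
With self-accelerating decomposition temperature 31.2 °C (≤ 60 °C), the curing-agent paste falls in Category SR.
Total Category SR: (three 4.42 kg packs = 13.26 kg) + (two 6.44 kg packs = 12.88 kg) = 26.14 kg.
That exceeds the Category SR cargo aircraft limit of 25 kg.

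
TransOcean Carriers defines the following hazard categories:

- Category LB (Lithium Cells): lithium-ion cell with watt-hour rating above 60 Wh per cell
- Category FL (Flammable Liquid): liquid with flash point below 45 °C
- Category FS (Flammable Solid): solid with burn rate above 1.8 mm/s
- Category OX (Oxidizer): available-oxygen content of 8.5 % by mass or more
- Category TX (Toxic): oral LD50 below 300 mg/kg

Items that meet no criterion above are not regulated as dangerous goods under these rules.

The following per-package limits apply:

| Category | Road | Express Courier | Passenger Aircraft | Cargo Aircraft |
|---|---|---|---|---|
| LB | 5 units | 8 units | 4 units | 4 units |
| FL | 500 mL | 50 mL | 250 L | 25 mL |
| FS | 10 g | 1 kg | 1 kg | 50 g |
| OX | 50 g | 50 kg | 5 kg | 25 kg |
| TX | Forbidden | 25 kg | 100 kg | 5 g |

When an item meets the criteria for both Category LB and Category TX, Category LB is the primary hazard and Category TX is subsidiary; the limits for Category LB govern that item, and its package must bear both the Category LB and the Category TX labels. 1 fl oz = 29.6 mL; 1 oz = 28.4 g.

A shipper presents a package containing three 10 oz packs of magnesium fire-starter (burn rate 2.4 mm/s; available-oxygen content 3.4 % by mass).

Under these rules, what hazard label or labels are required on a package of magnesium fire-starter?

Burn rate 2.4 mm/s meets the Category FS criterion (Flammable Solid), so the magnesium fire-starter is Category FS.
Only the Category FS label is required.

Category FS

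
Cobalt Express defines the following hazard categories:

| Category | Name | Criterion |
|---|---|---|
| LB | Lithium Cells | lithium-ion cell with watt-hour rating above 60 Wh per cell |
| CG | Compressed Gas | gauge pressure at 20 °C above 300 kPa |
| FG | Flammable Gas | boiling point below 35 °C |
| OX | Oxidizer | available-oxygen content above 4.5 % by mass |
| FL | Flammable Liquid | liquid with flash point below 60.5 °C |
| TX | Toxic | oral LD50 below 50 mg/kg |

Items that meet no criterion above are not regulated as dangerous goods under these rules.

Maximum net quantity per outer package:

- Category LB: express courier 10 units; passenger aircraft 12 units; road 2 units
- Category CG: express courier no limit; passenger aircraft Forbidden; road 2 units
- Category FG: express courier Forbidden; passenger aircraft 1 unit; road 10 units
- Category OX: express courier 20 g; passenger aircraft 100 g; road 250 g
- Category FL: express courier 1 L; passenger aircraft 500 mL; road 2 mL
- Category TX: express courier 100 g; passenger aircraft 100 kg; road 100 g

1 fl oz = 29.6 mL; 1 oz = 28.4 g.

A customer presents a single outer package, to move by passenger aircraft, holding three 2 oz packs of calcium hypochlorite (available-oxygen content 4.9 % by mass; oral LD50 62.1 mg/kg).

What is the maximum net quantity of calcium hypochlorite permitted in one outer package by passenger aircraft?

Calcium hypochlorite: available-oxygen content 4.9 % by mass > 4.5 % by mass → Category OX (Oxidizer).
The passenger aircraft limit for Category OX is 100 g.

100 g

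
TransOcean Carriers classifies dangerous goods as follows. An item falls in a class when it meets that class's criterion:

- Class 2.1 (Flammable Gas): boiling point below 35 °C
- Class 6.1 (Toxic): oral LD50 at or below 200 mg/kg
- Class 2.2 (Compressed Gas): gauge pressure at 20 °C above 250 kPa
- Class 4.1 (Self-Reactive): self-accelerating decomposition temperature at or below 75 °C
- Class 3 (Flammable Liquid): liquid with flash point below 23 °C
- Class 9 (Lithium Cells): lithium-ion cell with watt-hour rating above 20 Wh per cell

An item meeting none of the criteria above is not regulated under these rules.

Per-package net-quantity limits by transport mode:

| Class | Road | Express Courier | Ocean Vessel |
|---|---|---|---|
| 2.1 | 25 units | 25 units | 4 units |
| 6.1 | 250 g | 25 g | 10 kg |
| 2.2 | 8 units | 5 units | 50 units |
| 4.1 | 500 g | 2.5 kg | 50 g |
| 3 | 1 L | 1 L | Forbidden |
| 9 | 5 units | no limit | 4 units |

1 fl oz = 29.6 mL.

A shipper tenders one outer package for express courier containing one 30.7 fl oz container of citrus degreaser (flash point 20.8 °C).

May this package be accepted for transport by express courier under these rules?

The citrus degreaser has flash point 20.8 °C, which is < 23 °C, so it is Class 3 (Flammable Liquid).
Class 3 quantity: one 30.7 fl oz container = 908.72 mL.
908.72 mL is within the express courier limit of 1 L for Class 3.

Yes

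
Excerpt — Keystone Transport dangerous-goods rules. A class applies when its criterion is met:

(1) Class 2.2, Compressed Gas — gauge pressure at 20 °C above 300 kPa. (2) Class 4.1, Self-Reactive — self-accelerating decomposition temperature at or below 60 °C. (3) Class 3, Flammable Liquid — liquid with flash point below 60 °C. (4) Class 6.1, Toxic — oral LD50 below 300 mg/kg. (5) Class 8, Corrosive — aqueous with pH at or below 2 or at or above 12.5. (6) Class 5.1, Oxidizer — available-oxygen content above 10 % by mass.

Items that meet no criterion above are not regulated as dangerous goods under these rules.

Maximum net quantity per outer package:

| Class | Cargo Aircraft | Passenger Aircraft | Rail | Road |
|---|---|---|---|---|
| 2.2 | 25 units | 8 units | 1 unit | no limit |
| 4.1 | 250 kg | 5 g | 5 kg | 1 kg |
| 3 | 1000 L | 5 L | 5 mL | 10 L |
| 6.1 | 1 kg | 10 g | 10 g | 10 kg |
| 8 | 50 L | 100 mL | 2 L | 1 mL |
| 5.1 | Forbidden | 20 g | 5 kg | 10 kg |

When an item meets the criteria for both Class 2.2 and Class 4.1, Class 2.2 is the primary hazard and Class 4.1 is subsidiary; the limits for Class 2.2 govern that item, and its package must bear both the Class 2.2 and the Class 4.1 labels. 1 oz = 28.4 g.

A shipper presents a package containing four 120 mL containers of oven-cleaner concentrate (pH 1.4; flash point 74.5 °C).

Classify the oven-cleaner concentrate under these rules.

The oven-cleaner concentrate has pH 1.4, which is ≤ 2, so it is Class 8 (Corrosive).

Class 8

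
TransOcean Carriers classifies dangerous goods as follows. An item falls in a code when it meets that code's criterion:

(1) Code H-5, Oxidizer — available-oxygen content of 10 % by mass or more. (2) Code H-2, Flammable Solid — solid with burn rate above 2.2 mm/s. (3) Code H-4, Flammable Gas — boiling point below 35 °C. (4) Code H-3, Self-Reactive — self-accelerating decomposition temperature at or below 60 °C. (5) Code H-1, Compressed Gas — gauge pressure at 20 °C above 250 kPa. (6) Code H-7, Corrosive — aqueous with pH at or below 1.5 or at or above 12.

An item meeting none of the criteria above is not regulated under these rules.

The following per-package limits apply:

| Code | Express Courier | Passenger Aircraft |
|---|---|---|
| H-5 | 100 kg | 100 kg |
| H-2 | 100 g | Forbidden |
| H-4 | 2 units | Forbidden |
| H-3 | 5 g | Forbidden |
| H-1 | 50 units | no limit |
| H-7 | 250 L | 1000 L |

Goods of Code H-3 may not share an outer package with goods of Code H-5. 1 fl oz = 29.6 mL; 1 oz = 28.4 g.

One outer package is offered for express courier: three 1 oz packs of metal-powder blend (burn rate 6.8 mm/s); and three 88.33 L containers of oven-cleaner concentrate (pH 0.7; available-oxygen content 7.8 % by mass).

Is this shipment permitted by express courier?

The metal-powder blend has burn rate 6.8 mm/s, which is > 2.2 mm/s, so it is Code H-2 (Flammable Solid).
Oven-cleaner concentrate: pH 0.7 ≤ 1.5 → Code H-7 (Corrosive).
Code H-7 quantity: three 88.33 L containers = 264.99 L.
264.99 L > 250 L (express courier limit, Code H-7) — over the limit.
Code H-2 quantity: three 1 oz packs = 85.2 g.
85.2 g ≤ 100 g (express courier limit, Code H-2) — within limit.
The segregation rule (Code H-3 with Code H-5) does not apply to Code H-7 with Code H-2.

No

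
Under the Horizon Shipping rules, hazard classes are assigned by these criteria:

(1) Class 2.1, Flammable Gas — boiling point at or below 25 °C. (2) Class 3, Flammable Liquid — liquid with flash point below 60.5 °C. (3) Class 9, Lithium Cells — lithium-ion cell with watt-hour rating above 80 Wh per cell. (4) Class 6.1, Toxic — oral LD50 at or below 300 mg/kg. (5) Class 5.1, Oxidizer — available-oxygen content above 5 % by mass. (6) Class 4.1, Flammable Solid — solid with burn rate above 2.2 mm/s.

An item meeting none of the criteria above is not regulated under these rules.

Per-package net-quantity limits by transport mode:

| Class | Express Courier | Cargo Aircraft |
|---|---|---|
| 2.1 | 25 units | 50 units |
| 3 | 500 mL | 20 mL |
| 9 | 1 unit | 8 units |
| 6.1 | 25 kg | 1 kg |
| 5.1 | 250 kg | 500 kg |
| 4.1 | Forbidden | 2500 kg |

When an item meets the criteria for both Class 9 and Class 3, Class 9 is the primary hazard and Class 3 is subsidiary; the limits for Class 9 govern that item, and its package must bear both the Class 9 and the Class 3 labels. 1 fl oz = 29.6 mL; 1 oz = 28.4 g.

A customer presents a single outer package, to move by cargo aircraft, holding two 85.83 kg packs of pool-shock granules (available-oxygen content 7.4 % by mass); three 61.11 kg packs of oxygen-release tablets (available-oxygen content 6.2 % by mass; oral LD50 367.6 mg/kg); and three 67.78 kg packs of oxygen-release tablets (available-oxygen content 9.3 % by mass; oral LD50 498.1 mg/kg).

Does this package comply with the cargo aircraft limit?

With available-oxygen content 7.4 % by mass (> 5 % by mass), the pool-shock granules fall in Class 5.1.
With available-oxygen content 6.2 % by mass (> 5 % by mass), the oxygen-release tablets fall in Class 5.1.
With available-oxygen content 9.3 % by mass (> 5 % by mass), the oxygen-release tablets fall in Class 5.1.
Class 5.1 net quantity: (two 85.83 kg packs = 171.66 kg) + (three 61.11 kg packs = 183.33 kg) + (three 67.78 kg packs = 203.34 kg) = 558.33 kg.
558.33 kg exceeds the cargo aircraft limit of 500 kg for Class 5.1.

No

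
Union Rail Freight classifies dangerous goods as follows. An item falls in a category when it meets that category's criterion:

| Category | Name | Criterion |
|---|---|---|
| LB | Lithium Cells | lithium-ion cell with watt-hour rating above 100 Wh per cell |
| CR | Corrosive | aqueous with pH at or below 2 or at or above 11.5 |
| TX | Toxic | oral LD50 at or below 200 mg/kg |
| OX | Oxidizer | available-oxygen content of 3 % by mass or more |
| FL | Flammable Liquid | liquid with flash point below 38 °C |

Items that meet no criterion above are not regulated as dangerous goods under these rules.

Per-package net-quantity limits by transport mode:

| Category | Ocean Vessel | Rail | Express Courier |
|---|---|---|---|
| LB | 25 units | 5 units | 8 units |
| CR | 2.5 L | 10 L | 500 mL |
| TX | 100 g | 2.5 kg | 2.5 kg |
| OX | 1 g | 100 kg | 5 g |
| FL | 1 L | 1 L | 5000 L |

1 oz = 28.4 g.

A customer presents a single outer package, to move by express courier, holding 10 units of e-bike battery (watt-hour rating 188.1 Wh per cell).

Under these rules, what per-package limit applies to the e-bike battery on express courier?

8 units

Watt-hour rating 188.1 Wh per cell meets the Category LB criterion (Lithium Cells), so the e-bike battery is Category LB.
The express courier limit for Category LB is 8 units.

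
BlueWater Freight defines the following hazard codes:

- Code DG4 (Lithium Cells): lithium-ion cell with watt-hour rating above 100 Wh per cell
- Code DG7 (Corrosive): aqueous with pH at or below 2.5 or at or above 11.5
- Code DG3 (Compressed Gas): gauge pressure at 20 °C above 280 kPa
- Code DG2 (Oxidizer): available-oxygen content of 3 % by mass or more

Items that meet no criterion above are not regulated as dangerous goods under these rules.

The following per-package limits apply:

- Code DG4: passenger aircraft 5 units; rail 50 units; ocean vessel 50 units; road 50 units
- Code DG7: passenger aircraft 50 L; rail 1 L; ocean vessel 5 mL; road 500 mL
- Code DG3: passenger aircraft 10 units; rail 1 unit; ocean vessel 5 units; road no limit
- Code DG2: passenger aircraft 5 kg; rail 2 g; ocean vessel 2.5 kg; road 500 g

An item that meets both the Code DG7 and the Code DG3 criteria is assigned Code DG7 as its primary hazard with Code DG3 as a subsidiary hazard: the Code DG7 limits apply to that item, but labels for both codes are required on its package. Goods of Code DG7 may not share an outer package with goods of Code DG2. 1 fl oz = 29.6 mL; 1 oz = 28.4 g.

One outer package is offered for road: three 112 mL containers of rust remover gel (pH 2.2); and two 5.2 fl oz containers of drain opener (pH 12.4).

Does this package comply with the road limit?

With pH 2.2 (≤ 2.5), the rust remover gel falls in Code DG7.
The drain opener has pH 12.4, which is ≥ 11.5, so it is Code DG7 (Corrosive).
Code DG7 net quantity: (three 112 mL containers = 336 mL) + (two 5.2 fl oz containers = 307.84 mL) = 643.84 mL.
That exceeds the Code DG7 road limit of 500 mL.

No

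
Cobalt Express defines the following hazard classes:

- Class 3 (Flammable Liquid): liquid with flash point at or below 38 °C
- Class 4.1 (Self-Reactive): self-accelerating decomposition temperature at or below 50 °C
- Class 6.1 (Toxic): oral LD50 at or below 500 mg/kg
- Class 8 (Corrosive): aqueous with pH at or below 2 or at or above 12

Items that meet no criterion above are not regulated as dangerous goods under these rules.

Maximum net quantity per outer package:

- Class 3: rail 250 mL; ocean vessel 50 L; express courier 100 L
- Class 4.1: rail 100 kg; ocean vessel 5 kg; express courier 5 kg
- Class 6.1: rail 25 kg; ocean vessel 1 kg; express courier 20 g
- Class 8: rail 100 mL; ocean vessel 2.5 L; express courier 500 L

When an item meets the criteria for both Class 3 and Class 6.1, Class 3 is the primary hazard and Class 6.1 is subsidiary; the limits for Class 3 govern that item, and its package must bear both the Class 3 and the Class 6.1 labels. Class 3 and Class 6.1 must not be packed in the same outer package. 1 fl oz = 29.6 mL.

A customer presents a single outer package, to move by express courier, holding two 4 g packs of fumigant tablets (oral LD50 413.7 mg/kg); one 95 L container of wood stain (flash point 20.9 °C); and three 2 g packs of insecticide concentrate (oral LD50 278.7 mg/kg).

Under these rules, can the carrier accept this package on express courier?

No

Oral LD50 413.7 mg/kg meets the Class 6.1 criterion (Toxic), so the fumigant tablets are Class 6.1.
The wood stain has flash point 20.9 °C, which is ≤ 38 °C, so it is Class 3 (Flammable Liquid).
The insecticide concentrate has oral LD50 278.7 mg/kg, which is ≤ 500 mg/kg, so it is Class 6.1 (Toxic).
Class 3 quantity: 95 L.
95 L is within the express courier limit of 100 L for Class 3.
Total Class 6.1: (two 4 g packs = 8 g) + (three 2 g packs = 6 g) = 14 g.
14 g ≤ 20 g (express courier limit, Class 6.1) — within limit.
Class 3 and Class 6.1 may not share an outer package.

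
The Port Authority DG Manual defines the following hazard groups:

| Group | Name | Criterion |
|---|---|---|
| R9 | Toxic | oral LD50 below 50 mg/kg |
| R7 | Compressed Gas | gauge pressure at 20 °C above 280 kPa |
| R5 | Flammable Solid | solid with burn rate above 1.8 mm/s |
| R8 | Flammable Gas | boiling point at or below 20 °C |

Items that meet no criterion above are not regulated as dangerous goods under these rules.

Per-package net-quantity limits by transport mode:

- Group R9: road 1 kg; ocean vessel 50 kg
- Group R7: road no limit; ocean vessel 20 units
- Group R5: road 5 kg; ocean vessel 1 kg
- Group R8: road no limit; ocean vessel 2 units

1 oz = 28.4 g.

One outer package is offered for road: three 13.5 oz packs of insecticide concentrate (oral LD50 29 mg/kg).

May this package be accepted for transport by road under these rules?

Oral LD50 29 mg/kg meets the Group R9 criterion (Toxic), so the insecticide concentrate is Group R9.
Group R9 quantity: three 13.5 oz packs = 1150.2 g.
1150.2 g > 1 kg (road limit, Group R9) — over the limit.

No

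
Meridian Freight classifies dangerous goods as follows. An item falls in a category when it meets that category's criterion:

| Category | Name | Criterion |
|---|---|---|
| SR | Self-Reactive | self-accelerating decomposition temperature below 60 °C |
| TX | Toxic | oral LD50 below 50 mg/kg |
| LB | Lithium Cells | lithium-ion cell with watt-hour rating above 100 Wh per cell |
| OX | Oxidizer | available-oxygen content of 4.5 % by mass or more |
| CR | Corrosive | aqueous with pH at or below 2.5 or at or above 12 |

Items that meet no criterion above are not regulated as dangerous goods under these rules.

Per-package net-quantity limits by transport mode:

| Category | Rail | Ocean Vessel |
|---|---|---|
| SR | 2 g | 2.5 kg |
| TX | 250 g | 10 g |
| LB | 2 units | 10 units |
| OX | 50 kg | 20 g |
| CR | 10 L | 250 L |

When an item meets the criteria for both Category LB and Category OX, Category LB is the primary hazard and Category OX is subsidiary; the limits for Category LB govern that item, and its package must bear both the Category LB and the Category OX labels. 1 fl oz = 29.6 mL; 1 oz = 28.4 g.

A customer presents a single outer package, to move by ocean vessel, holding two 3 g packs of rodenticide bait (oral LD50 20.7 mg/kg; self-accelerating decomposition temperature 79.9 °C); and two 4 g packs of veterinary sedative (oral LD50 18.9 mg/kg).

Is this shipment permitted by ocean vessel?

Rodenticide bait: oral LD50 20.7 mg/kg < 50 mg/kg → Category TX (Toxic).
Veterinary sedative: oral LD50 18.9 mg/kg < 50 mg/kg → Category TX (Toxic).
Total Category TX: (two 3 g packs = 6 g) + (two 4 g packs = 8 g) = 14 g.
14 g > 10 g (ocean vessel limit, Category TX) — over the limit.

No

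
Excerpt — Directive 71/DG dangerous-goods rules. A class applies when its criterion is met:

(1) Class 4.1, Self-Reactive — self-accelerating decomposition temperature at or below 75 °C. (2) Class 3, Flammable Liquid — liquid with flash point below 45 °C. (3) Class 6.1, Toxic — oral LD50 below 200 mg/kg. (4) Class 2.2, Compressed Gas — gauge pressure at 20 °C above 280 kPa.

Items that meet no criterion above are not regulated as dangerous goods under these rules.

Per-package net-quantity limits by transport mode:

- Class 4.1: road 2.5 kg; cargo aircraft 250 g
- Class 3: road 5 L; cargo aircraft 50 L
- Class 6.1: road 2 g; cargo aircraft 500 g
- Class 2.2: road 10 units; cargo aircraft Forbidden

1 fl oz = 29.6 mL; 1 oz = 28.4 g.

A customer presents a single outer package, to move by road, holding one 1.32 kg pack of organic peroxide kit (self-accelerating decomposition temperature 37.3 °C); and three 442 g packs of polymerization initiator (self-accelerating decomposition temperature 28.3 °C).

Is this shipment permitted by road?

No

The organic peroxide kit has self-accelerating decomposition temperature 37.3 °C, which is ≤ 75 °C, so it is Class 4.1 (Self-Reactive).
The polymerization initiator has self-accelerating decomposition temperature 28.3 °C, which is ≤ 75 °C, so it is Class 4.1 (Self-Reactive).
Class 4.1 net quantity: 1.32 kg + (three 442 g packs = 1.326 kg) = 2.646 kg.
2.646 kg > 2.5 kg (road limit, Class 4.1) — over the limit.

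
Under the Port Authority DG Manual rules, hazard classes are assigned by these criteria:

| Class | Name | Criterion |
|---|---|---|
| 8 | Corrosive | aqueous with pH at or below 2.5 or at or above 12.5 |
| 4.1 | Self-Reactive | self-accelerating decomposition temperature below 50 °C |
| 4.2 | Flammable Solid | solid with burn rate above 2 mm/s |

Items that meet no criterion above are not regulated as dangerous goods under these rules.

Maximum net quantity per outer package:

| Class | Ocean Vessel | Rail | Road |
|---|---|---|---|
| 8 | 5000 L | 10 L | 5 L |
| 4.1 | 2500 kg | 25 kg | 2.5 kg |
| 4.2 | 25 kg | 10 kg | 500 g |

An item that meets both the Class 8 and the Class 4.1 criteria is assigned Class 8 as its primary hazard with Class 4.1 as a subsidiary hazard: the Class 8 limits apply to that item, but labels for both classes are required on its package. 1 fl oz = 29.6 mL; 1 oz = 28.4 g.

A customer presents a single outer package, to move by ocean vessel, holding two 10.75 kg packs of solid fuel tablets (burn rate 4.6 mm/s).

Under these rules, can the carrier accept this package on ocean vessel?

Yes

The solid fuel tablets have burn rate 4.6 mm/s, which is > 2 mm/s, so they are Class 4.2 (Flammable Solid).
Class 4.2 quantity: two 10.75 kg packs = 21.5 kg.
That is within the Class 4.2 ocean vessel limit of 25 kg.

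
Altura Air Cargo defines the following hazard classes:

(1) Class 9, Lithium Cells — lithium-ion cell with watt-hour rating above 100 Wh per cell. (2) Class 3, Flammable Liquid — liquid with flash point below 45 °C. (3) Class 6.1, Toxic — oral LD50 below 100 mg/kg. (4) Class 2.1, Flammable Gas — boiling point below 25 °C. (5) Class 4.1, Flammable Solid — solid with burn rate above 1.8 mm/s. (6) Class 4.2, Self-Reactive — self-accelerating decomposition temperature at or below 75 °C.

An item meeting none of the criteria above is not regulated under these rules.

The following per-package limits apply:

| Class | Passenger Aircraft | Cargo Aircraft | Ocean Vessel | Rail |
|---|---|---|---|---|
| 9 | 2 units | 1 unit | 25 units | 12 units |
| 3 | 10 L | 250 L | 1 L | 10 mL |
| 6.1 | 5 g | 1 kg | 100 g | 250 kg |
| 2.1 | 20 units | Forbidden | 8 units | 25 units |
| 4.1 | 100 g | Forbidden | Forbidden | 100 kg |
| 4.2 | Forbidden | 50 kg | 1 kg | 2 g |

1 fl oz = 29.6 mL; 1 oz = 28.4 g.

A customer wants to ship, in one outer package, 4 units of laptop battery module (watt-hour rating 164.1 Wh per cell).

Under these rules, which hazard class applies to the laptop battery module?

With watt-hour rating 164.1 Wh per cell (> 100 Wh per cell), the laptop battery module falls in Class 9.

Class 9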